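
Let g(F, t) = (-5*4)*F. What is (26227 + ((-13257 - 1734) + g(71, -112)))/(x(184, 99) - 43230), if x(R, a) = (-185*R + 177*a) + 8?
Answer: -3272/19913 ≈ -0.16431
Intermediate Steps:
g(F, t) = -20*F
x(R, a) = 8 - 185*R + 177*a
(26227 + ((-13257 - 1734) + g(71, -112)))/(x(184, 99) - 43230) = (26227 + ((-13257 - 1734) - 20*71))/((8 - 185*184 + 177*99) - 43230) = (26227 + (-14991 - 1420))/((8 - 34040 + 17523) - 43230) = (26227 - 16411)/(-16509 - 43230) = 9816/(-59739) = 9816*(-1/59739) = -3272/19913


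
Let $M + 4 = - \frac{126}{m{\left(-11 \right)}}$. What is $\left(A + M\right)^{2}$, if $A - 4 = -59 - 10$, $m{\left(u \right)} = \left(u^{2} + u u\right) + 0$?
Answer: $\frac{70761744}{14641} \approx 4833.1$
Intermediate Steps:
$m{\left(u \right)} = 2 u^{2}$ ($m{\left(u \right)} = \left(u^{2} + u^{2}\right) + 0 = 2 u^{2} + 0 = 2 u^{2}$)
$A = -65$ ($A = 4 - 69 = -65$)
$M = - \frac{547}{121}$ ($M = -4 - \frac{126}{2 \left(-11\right)^{2}} = -4 - \frac{126}{2 \cdot 121} = -4 - \frac{126}{242} = -4 - \frac{63}{121} = - \frac{547}{121} \approx -4.5207$)
$\left(A + M\right)^{2} = \left(-65 - \frac{547}{121}\right)^{2} = \left(- \frac{8412}{121}\right)^{2} = \frac{70761744}{14641}$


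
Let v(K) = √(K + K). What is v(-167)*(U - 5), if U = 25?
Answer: 20*I*√334 ≈ 365.51*I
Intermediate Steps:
v(K) = √2*√K (v(K) = √(2*K) = √2*√K)
v(-167)*(U - 5) = (√2*√(-167))*(25 - 5) = (√2*(I*√167))*20 = (I*√334)*20 = 20*I*√334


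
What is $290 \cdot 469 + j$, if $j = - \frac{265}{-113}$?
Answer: $\frac{15369395}{113} \approx 1.3601 \cdot 10^{5}$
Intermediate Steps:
$j = \frac{265}{113}$ ($j = \left(-265\right) \left(- \frac{1}{113}\right) = \frac{265}{113} \approx 2.3451$)
$290 \cdot 469 + j = 290 \cdot 469 + \frac{265}{113} = 136010 + \frac{265}{113} = \frac{15369395}{113}$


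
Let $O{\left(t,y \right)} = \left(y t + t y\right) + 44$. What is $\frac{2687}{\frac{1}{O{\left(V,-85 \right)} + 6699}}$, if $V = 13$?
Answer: $12180171$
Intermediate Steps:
$O{\left(t,y \right)} = 44 + 2 t y$ ($O{\left(t,y \right)} = \left(t y + t y\right) + 44 = 2 t y + 44 = 44 + 2 t y$)
$\frac{2687}{\frac{1}{O{\left(V,-85 \right)} + 6699}} = \frac{2687}{\frac{1}{\left(44 + 2 \cdot 13 \left(-85\right)\right) + 6699}} = \frac{2687}{\frac{1}{\left(44 - 2210\right) + 6699}} = \frac{2687}{\frac{1}{-2166 + 6699}} = \frac{2687}{\frac{1}{4533}} = 2687 \frac{1}{\frac{1}{4533}} = 2687 \cdot 4533 = 12180171$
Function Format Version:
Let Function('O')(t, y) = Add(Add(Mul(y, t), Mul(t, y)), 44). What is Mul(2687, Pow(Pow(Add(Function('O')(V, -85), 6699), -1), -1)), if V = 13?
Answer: 12180171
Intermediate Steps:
Function('O')(t, y) = Add(44, Mul(2, t, y)) (Function('O')(t, y) = Add(Add(Mul(t, y), Mul(t, y)), 44) = Add(Mul(2, t, y), 44) = Add(44, Mul(2, t, y)))
Mul(2687, Pow(Pow(Add(Function('O')(V, -85), 6699), -1), -1)) = Mul(2687, Pow(Pow(Add(Add(44, Mul(2, 13, -85)), 6699), -1), -1)) = Mul(2687, Pow(Pow(Add(Add(44, -2210), 6699), -1), -1)) = Mul(2687, Pow(Pow(Add(-2166, 6699), -1), -1)) = Mul(2687, Pow(Pow(4533, -1), -1)) = Mul(2687, Pow(Rational(1, 4533), -1)) = Mul(2687, 4533) = 12180171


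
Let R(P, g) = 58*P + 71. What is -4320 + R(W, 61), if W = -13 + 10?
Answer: -4423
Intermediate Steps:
W = -3
R(P, g) = 71 + 58*P
-4320 + R(W, 61) = -4320 + (71 + 58*(-3)) = -4320 + (71 - 174) = -4320 - 103 = -4423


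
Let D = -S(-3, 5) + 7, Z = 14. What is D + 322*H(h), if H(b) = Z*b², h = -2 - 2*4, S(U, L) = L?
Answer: 450802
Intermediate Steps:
h = -10 (h = -2 - 1*8 = -2 - 8 = -10)
H(b) = 14*b²
D = 2 (D = -1*5 + 7 = -5 + 7 = 2)
D + 322*H(h) = 2 + 322*(14*(-10)²) = 2 + 322*(14*100) = 2 + 322*1400 = 2 + 450800 = 450802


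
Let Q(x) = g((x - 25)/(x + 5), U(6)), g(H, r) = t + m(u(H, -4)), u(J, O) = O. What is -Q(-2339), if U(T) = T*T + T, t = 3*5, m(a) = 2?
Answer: -17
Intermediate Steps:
t = 15
U(T) = T + T² (U(T) = T² + T = T + T²)
g(H, r) = 17 (g(H, r) = 15 + 2 = 17)
Q(x) = 17
-Q(-2339) = -1*17 = -17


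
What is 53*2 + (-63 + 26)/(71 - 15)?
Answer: 5899/56 ≈ 105.34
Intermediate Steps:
53*2 + (-63 + 26)/(71 - 15) = 106 - 37/56 = 5899/56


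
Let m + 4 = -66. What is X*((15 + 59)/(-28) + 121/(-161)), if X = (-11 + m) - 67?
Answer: 80882/161 ≈ 502.37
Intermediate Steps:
m = -70 (m = -4 - 66 = -70)
X = -148 (X = (-11 - 70) - 67 = -81 - 67 = -148)
X*((15 + 59)/(-28) + 121/(-161)) = -148*((15 + 59)/(-28) + 121/(-161)) = -148*(74*(-1/28) + 121*(-1/161)) = -148*(-37/14 - 121/161) = -148*(-1093/322) = 80882/161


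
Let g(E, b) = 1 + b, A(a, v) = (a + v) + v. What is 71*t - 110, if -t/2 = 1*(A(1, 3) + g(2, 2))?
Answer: -1530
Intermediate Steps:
A(a, v) = a + 2*v
t = -20 (t = -2*((1 + 2*3) + (1 + 2)) = -2*((1 + 6) + 3) = -2*(7 + 3) = -2*10 = -20)
71*t - 110 = 71*(-20) - 110 = -1420 - 110 = -1530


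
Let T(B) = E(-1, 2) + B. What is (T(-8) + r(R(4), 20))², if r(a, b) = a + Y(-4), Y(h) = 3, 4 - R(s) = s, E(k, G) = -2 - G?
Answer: 81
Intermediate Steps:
R(s) = 4 - s
r(a, b) = 3 + a (r(a, b) = a + 3 = 3 + a)
T(B) = -4 + B (T(B) = (-2 - 1*2) + B = (-2 - 2) + B = -4 + B)
(T(-8) + r(R(4), 20))² = ((-4 - 8) + (3 + (4 - 1*4)))² = (-12 + (3 + (4 - 4)))² = (-12 + (3 + 0))² = (-12 + 3)² = (-9)² = 81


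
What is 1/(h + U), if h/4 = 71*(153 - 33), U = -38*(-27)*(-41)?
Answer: -1/7986 ≈ -0.00012522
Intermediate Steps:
U = -42066 (U = 1026*(-41) = -42066)
h = 34080 (h = 4*(71*(153 - 33)) = 4*(71*120) = 4*8520 = 34080)
1/(h + U) = 1/(34080 - 42066) = 1/(-7986) = -1/7986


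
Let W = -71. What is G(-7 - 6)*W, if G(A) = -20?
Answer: 1420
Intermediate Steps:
G(-7 - 6)*W = -20*(-71) = 1420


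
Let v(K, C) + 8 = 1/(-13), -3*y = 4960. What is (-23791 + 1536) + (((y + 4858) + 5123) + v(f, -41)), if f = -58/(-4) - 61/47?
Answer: -543481/39 ≈ -13935.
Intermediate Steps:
f = 1241/94 (f = -58*(-1/4) - 61*1/47 = 29/2 - 61/47 = 1241/94 ≈ 13.202)
y = -4960/3 (y = -1/3*4960 = -4960/3 ≈ -1653.3)
v(K, C) = -105/13 (v(K, C) = -8 + 1/(-13) = -8 - 1/13 = -105/13)
(-23791 + 1536) + (((y + 4858) + 5123) + v(f, -41)) = (-23791 + 1536) + (((-4960/3 + 4858) + 5123) - 105/13) = -22255 + ((9614/3 + 5123) - 105/13) = -22255 + (24983/3 - 105/13) = -22255 + 324464/39 = -543481/39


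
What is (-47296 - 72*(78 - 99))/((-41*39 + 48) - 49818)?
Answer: 45784/51369 ≈ 0.89128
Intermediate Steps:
(-47296 - 72*(78 - 99))/((-41*39 + 48) - 49818) = (-47296 - 72*(-21))/((-1599 + 48) - 49818) = (-47296 + 1512)/(-1551 - 49818) = -45784/(-51369) = -45784*(-1/51369) = 45784/51369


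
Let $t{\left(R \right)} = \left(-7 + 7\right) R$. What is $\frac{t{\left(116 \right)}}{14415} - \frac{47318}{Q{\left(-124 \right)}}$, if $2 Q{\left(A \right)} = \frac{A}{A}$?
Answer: $-94636$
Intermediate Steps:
$Q{\left(A \right)} = \frac{1}{2}$ ($Q{\left(A \right)} = \frac{A \frac{1}{A}}{2} = \frac{1}{2} \cdot 1 = \frac{1}{2}$)
$t{\left(R \right)} = 0$ ($t{\left(R \right)} = 0 R = 0$)
$\frac{t{\left(116 \right)}}{14415} - \frac{47318}{Q{\left(-124 \right)}} = \frac{0}{14415} - 47318 \frac{1}{\frac{1}{2}} = 0 \cdot \frac{1}{14415} - 94636 = 0 - 94636 = -94636$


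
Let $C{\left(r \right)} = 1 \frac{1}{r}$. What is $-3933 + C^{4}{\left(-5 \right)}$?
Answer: $- \frac{2458124}{625} \approx -3933.0$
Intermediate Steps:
$C{\left(r \right)} = \frac{1}{r}$
$-3933 + C^{4}{\left(-5 \right)} = -3933 + \left(\frac{1}{-5}\right)^{4} = -3933 + \left(- \frac{1}{5}\right)^{4} = -3933 + \frac{1}{625} = - \frac{2458124}{625}$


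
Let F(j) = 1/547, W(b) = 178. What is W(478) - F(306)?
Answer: 97365/547 ≈ 178.00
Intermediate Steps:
F(j) = 1/547
W(478) - F(306) = 178 - 1*1/547 = 178 - 1/547 = 97365/547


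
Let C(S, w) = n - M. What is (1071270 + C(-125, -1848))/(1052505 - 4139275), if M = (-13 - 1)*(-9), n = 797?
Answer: -1071941/3086770 ≈ -0.34727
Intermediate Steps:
M = 126 (M = -14*(-9) = 126)
C(S, w) = 671 (C(S, w) = 797 - 1*126 = 797 - 126 = 671)
(1071270 + C(-125, -1848))/(1052505 - 4139275) = (1071270 + 671)/(1052505 - 4139275) = 1071941/(-3086770) = 1071941*(-1/3086770) = -1071941/3086770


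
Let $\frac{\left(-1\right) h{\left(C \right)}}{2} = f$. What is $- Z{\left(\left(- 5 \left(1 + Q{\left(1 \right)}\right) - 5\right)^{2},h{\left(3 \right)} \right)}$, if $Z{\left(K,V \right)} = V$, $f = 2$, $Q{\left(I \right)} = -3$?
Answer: $4$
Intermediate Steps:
$h{\left(C \right)} = -4$ ($h{\left(C \right)} = \left(-2\right) 2 = -4$)
$- Z{\left(\left(- 5 \left(1 + Q{\left(1 \right)}\right) - 5\right)^{2},h{\left(3 \right)} \right)} = \left(-1\right) \left(-4\right) = 4$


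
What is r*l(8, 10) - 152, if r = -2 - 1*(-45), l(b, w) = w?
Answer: 278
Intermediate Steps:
r = 43 (r = -2 + 45 = 43)
r*l(8, 10) - 152 = 43*10 - 152 = 430 - 152 = 278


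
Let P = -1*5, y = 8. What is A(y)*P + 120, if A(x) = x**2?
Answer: -200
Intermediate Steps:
P = -5
A(y)*P + 120 = 8**2*(-5) + 120 = 64*(-5) + 120 = -320 + 120 = -200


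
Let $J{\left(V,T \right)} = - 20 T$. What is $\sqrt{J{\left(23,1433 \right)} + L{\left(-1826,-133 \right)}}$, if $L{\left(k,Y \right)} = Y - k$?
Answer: $i \sqrt{26967} \approx 164.22 i$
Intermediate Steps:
$\sqrt{J{\left(23,1433 \right)} + L{\left(-1826,-133 \right)}} = \sqrt{\left(-20\right) 1433 - -1693} = \sqrt{-28660 + \left(-133 + 1826\right)} = \sqrt{-28660 + 1693} = \sqrt{-26967} = i \sqrt{26967}$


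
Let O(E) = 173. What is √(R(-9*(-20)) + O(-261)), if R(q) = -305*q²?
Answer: I*√9881827 ≈ 3143.5*I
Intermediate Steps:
√(R(-9*(-20)) + O(-261)) = √(-305*(-9*(-20))² + 173) = √(-305*180² + 173) = √(-305*32400 + 173) = √(-9882000 + 173) = √(-9881827) = I*√9881827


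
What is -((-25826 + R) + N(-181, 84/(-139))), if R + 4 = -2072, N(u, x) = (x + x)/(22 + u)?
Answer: 205553978/7367 ≈ 27902.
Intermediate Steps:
N(u, x) = 2*x/(22 + u) (N(u, x) = (2*x)/(22 + u) = 2*x/(22 + u))
R = -2076 (R = -4 - 2072 = -2076)
-((-25826 + R) + N(-181, 84/(-139))) = -((-25826 - 2076) + 2*(84/(-139))/(22 - 181)) = -(-27902 + 2*(84*(-1/139))/(-159)) = -(-27902 + 2*(-84/139)*(-1/159)) = -(-27902 + 56/7367) = -1*(-205553978/7367) = 205553978/7367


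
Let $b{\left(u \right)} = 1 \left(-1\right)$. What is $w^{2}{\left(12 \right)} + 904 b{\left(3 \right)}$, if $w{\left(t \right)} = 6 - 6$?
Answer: $-904$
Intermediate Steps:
$w{\left(t \right)} = 0$
$b{\left(u \right)} = -1$
$w^{2}{\left(12 \right)} + 904 b{\left(3 \right)} = 0^{2} + 904 \left(-1\right) = 0 - 904 = -904$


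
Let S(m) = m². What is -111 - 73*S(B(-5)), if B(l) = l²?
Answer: -45736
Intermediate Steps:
-111 - 73*S(B(-5)) = -111 - 73*((-5)²)² = -111 - 73*25² = -111 - 73*625 = -111 - 45625 = -45736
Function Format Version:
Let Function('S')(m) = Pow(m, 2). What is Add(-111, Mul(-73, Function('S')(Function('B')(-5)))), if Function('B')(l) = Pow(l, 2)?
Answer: -45736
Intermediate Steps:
Add(-111, Mul(-73, Function('S')(Function('B')(-5)))) = Add(-111, Mul(-73, Pow(Pow(-5, 2), 2))) = Add(-111, Mul(-73, Pow(25, 2))) = Add(-111, Mul(-73, 625)) = Add(-111, -45625) = -45736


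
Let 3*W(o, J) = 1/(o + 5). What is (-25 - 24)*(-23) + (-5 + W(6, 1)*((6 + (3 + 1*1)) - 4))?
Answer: 12344/11 ≈ 1122.2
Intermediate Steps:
W(o, J) = 1/(3*(5 + o)) (W(o, J) = 1/(3*(o + 5)) = 1/(3*(5 + o)))
(-25 - 24)*(-23) + (-5 + W(6, 1)*((6 + (3 + 1*1)) - 4)) = (-25 - 24)*(-23) + (-5 + (1/(3*(5 + 6)))*((6 + (3 + 1*1)) - 4)) = -49*(-23) + (-5 + ((1/3)/11)*((6 + (3 + 1)) - 4)) = 1127 + (-5 + ((1/3)*(1/11))*((6 + 4) - 4)) = 1127 + (-5 + (10 - 4)/33) = 1127 + (-5 + (1/33)*6) = 1127 + (-5 + 2/11) = 1127 - 53/11 = 12344/11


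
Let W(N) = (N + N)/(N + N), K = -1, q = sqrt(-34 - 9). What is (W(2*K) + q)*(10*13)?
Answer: 130 + 130*I*sqrt(43) ≈ 130.0 + 852.47*I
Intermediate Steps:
q = I*sqrt(43) (q = sqrt(-43) = I*sqrt(43) ≈ 6.5574*I)
W(N) = 1 (W(N) = (2*N)/((2*N)) = (2*N)*(1/(2*N)) = 1)
(W(2*K) + q)*(10*13) = (1 + I*sqrt(43))*(10*13) = (1 + I*sqrt(43))*130 = 130 + 130*I*sqrt(43)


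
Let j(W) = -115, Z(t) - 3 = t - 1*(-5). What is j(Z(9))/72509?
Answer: -115/72509 ≈ -0.0015860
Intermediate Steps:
Z(t) = 8 + t (Z(t) = 3 + (t - 1*(-5)) = 3 + (t + 5) = 3 + (5 + t) = 8 + t)
j(Z(9))/72509 = -115/72509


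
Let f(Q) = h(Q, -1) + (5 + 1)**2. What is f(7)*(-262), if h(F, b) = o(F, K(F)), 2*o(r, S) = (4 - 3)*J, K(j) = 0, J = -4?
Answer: -8908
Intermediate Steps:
o(r, S) = -2 (o(r, S) = ((4 - 3)*(-4))/2 = (1*(-4))/2 = (1/2)*(-4) = -2)
h(F, b) = -2
f(Q) = 34 (f(Q) = -2 + (5 + 1)**2 = -2 + 6**2 = -2 + 36 = 34)
f(7)*(-262) = 34*(-262) = -8908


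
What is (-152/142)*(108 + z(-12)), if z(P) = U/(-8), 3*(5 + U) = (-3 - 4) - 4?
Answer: -24871/213 ≈ -116.77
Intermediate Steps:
U = -26/3 (U = -5 + ((-3 - 4) - 4)/3 = -5 + (-7 - 4)/3 = -5 + (⅓)*(-11) = -5 - 11/3 = -26/3 ≈ -8.6667)
z(P) = 13/12 (z(P) = -26/3/(-8) = -26/3*(-⅛) = 13/12)
(-152/142)*(108 + z(-12)) = (-152/142)*(108 + 13/12) = -152*1/142*(1309/12) = -76/71*1309/12 = -24871/213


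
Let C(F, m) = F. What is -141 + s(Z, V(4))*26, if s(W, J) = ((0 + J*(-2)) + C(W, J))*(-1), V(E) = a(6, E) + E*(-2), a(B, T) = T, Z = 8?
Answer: -557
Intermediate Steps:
V(E) = -E (V(E) = E + E*(-2) = E - 2*E = -E)
s(W, J) = -W + 2*J (s(W, J) = ((0 + J*(-2)) + W)*(-1) = ((0 - 2*J) + W)*(-1) = (-2*J + W)*(-1) = (W - 2*J)*(-1) = -W + 2*J)
-141 + s(Z, V(4))*26 = -141 + (-1*8 + 2*(-1*4))*26 = -141 + (-8 + 2*(-4))*26 = -141 + (-8 - 8)*26 = -141 - 16*26 = -141 - 416 = -557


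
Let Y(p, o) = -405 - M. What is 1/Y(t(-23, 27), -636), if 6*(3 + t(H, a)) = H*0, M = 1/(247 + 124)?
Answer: -371/150256 ≈ -0.0024691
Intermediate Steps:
M = 1/371 ≈ 0.0026954
t(H, a) = -3 (t(H, a) = -3 + (H*0)/6 = -3 + (⅙)*0 = -3 + 0 = -3)
Y(p, o) = -150256/371 (Y(p, o) = -405 - 1*1/371 = -405 - 1/371 = -150256/371)
1/Y(t(-23, 27), -636) = 1/(-150256/371) = -371/150256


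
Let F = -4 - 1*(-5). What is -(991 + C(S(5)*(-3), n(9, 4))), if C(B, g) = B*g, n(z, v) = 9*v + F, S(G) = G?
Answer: -436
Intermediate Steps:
F = 1 (F = -4 + 5 = 1)
n(z, v) = 1 + 9*v (n(z, v) = 9*v + 1 = 1 + 9*v)
-(991 + C(S(5)*(-3), n(9, 4))) = -(991 + (5*(-3))*(1 + 9*4)) = -(991 - 15*(1 + 36)) = -(991 - 15*37) = -(991 - 555) = -1*436 = -436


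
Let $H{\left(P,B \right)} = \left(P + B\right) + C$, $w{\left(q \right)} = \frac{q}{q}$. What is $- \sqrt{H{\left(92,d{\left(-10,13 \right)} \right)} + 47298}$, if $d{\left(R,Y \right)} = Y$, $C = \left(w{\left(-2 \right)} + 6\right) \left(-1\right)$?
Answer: $- 34 \sqrt{41} \approx -217.71$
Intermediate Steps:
$w{\left(q \right)} = 1$
$C = -7$ ($C = \left(1 + 6\right) \left(-1\right) = 7 \left(-1\right) = -7$)
$H{\left(P,B \right)} = -7 + B + P$ ($H{\left(P,B \right)} = \left(P + B\right) - 7 = \left(B + P\right) - 7 = -7 + B + P$)
$- \sqrt{H{\left(92,d{\left(-10,13 \right)} \right)} + 47298} = - \sqrt{\left(-7 + 13 + 92\right) + 47298} = - \sqrt{98 + 47298} = - \sqrt{47396} = - 34 \sqrt{41}$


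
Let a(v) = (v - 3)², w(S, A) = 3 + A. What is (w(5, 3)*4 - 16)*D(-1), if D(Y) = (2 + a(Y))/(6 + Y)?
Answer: 144/5 ≈ 28.800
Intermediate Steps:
a(v) = (-3 + v)²
D(Y) = (2 + (-3 + Y)²)/(6 + Y)
(w(5, 3)*4 - 16)*D(-1) = ((3 + 3)*4 - 16)*((2 + (-3 - 1)²)/(6 - 1)) = (6*4 - 16)*((2 + (-4)²)/5) = (24 - 16)*((2 + 16)/5) = 8*((⅕)*18) = 8*(18/5) = 144/5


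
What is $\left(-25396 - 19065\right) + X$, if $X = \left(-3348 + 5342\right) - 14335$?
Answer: $-56802$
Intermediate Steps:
$X = -12341$ ($X = 1994 - 14335 = -12341$)
$\left(-25396 - 19065\right) + X = \left(-25396 - 19065\right) - 12341 = -44461 - 12341 = -56802$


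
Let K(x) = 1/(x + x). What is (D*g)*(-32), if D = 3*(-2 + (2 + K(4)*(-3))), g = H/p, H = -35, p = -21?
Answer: 60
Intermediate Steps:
K(x) = 1/(2*x)
g = 5/3 (g = -35/(-21) = -35*(-1/21) = 5/3 ≈ 1.6667)
D = -9/8 (D = 3*(-2 + (2 + ((½)/4)*(-3))) = 3*(-2 + (2 + ((½)*(¼))*(-3))) = 3*(-2 + (2 + (⅛)*(-3))) = 3*(-2 + (2 - 3/8)) = 3*(-2 + 13/8) = 3*(-3/8) = -9/8 ≈ -1.1250)
(D*g)*(-32) = -9/8*5/3*(-32) = -15/8*(-32) = 60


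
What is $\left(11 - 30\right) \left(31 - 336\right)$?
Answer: $5795$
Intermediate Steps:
$\left(11 - 30\right) \left(31 - 336\right) = \left(11 - 30\right) \left(-305\right) = \left(-19\right) \left(-305\right) = 5795$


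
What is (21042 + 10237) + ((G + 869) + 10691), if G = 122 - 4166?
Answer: 38795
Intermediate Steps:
G = -4044
(21042 + 10237) + ((G + 869) + 10691) = (21042 + 10237) + ((-4044 + 869) + 10691) = 31279 + (-3175 + 10691) = 31279 + 7516 = 38795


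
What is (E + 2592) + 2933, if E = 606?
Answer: 6131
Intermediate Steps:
(E + 2592) + 2933 = (606 + 2592) + 2933 = 3198 + 2933 = 6131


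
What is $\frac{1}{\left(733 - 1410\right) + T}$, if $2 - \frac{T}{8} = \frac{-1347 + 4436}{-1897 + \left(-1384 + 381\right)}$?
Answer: $- \frac{725}{473047} \approx -0.0015326$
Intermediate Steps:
$T = \frac{17778}{725}$ ($T = 16 - 8 \frac{-1347 + 4436}{-1897 + \left(-1384 + 381\right)} = 16 - 8 \frac{3089}{-1897 - 1003} = 16 - 8 \frac{3089}{-2900} = 16 - 8 \cdot 3089 \left(- \frac{1}{2900}\right) = 16 - - \frac{6178}{725} = 16 + \frac{6178}{725} = \frac{17778}{725} \approx 24.521$)
$\frac{1}{\left(733 - 1410\right) + T} = \frac{1}{\left(733 - 1410\right) + \frac{17778}{725}} = \frac{1}{-677 + \frac{17778}{725}} = \frac{1}{- \frac{473047}{725}} = - \frac{725}{473047}$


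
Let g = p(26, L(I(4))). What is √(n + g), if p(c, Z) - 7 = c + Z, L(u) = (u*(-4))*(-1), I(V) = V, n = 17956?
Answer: √18005 ≈ 134.18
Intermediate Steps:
L(u) = 4*u (L(u) = -4*u*(-1) = 4*u)
p(c, Z) = 7 + Z + c (p(c, Z) = 7 + (c + Z) = 7 + (Z + c) = 7 + Z + c)
g = 49 (g = 7 + 4*4 + 26 = 7 + 16 + 26 = 49)
√(n + g) = √(17956 + 49) = √18005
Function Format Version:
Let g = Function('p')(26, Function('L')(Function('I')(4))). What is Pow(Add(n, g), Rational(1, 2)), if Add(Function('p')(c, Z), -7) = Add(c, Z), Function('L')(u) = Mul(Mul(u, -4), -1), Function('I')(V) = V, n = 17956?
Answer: Pow(18005, Rational(1, 2)) ≈ 134.18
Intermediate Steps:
Function('L')(u) = Mul(4, u) (Function('L')(u) = Mul(Mul(-4, u), -1) = Mul(4, u))
Function('p')(c, Z) = Add(7, Z, c) (Function('p')(c, Z) = Add(7, Add(c, Z)) = Add(7, Add(Z, c)) = Add(7, Z, c))
g = 49 (g = Add(7, Mul(4, 4), 26) = Add(7, 16, 26) = 49)
Pow(Add(n, g), Rational(1, 2)) = Pow(Add(17956, 49), Rational(1, 2)) = Pow(18005, Rational(1, 2))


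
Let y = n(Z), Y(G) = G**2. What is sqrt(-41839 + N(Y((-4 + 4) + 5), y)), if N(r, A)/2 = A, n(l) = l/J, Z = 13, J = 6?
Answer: 8*I*sqrt(5883)/3 ≈ 204.54*I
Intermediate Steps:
n(l) = l/6
y = 13/6 (y = (1/6)*13 = 13/6 ≈ 2.1667)
N(r, A) = 2*A
sqrt(-41839 + N(Y((-4 + 4) + 5), y)) = sqrt(-41839 + 2*(13/6)) = sqrt(-41839 + 13/3) = sqrt(-125504/3) = 8*I*sqrt(5883)/3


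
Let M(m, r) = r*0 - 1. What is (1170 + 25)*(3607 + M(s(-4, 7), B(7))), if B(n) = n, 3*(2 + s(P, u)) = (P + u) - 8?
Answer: 4309170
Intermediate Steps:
s(P, u) = -14/3 + P/3 + u/3 (s(P, u) = -2 + ((P + u) - 8)/3 = -2 + (-8 + P + u)/3 = -2 + (-8/3 + P/3 + u/3) = -14/3 + P/3 + u/3)
M(m, r) = -1 (M(m, r) = 0 - 1 = -1)
(1170 + 25)*(3607 + M(s(-4, 7), B(7))) = (1170 + 25)*(3607 - 1) = 1195*3606 = 4309170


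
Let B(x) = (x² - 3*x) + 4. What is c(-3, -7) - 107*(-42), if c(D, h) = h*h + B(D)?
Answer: 4565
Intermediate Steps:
B(x) = 4 + x² - 3*x
c(D, h) = 4 + D² + h² - 3*D (c(D, h) = h*h + (4 + D² - 3*D) = h² + (4 + D² - 3*D) = 4 + D² + h² - 3*D)
c(-3, -7) - 107*(-42) = (4 + (-3)² + (-7)² - 3*(-3)) - 107*(-42) = (4 + 9 + 49 + 9) + 4494 = 71 + 4494 = 4565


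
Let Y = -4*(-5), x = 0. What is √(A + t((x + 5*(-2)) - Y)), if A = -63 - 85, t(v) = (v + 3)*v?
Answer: √662 ≈ 25.729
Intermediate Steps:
Y = 20
t(v) = v*(3 + v) (t(v) = (3 + v)*v = v*(3 + v))
A = -148
√(A + t((x + 5*(-2)) - Y)) = √(-148 + ((0 + 5*(-2)) - 1*20)*(3 + ((0 + 5*(-2)) - 1*20))) = √(-148 + ((0 - 10) - 20)*(3 + ((0 - 10) - 20))) = √(-148 + (-10 - 20)*(3 + (-10 - 20))) = √(-148 - 30*(3 - 30)) = √(-148 - 30*(-27)) = √(-148 + 810) = √662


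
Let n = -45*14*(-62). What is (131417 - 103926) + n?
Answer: 66551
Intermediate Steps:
n = 39060 (n = -630*(-62) = 39060)
(131417 - 103926) + n = (131417 - 103926) + 39060 = 27491 + 39060 = 66551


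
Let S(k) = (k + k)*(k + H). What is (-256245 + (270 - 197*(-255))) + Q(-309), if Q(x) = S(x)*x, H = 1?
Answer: -59022036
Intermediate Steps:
S(k) = 2*k*(1 + k) (S(k) = (k + k)*(k + 1) = (2*k)*(1 + k) = 2*k*(1 + k))
Q(x) = 2*x²*(1 + x) (Q(x) = (2*x*(1 + x))*x = 2*x²*(1 + x))
(-256245 + (270 - 197*(-255))) + Q(-309) = (-256245 + (270 - 197*(-255))) + 2*(-309)²*(1 - 309) = (-256245 + (270 + 50235)) + 2*95481*(-308) = (-256245 + 50505) - 58816296 = -205740 - 58816296 = -59022036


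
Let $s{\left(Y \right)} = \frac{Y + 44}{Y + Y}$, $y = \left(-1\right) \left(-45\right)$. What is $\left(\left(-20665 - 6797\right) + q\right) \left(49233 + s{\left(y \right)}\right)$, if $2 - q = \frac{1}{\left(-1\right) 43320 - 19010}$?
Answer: $- \frac{7584119934695141}{5609700} \approx -1.352 \cdot 10^{9}$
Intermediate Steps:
$q = \frac{124661}{62330}$ ($q = 2 - \frac{1}{\left(-1\right) 43320 - 19010} = 2 - \frac{1}{-43320 - 19010} = 2 - \frac{1}{-62330} = 2 - - \frac{1}{62330} = 2 + \frac{1}{62330} = \frac{124661}{62330} \approx 2.0$)
$y = 45$
$s{\left(Y \right)} = \frac{44 + Y}{2 Y}$
$\left(\left(-20665 - 6797\right) + q\right) \left(49233 + s{\left(y \right)}\right) = \left(\left(-20665 - 6797\right) + \frac{124661}{62330}\right) \left(49233 + \frac{44 + 45}{2 \cdot 45}\right) = \left(\left(-20665 - 6797\right) + \frac{124661}{62330}\right) \left(49233 + \frac{1}{2} \cdot \frac{1}{45} \cdot 89\right) = \left(-27462 + \frac{124661}{62330}\right) \left(49233 + \frac{89}{90}\right) = \left(- \frac{1711581799}{62330}\right) \frac{4431059}{90} = - \frac{7584119934695141}{5609700}$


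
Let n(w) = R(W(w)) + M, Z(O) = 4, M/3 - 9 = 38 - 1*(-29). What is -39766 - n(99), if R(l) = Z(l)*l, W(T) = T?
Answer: -40390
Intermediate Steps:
M = 228 (M = 27 + 3*(38 - 1*(-29)) = 27 + 3*(38 + 29) = 27 + 3*67 = 27 + 201 = 228)
R(l) = 4*l
n(w) = 228 + 4*w (n(w) = 4*w + 228 = 228 + 4*w)
-39766 - n(99) = -39766 - (228 + 4*99) = -39766 - (228 + 396) = -39766 - 1*624 = -39766 - 624 = -40390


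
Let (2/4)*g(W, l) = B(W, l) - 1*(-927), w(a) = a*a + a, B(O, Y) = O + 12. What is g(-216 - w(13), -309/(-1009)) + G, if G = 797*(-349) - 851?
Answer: -277922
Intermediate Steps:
B(O, Y) = 12 + O
w(a) = a + a² (w(a) = a² + a = a + a²)
g(W, l) = 1878 + 2*W (g(W, l) = 2*((12 + W) - 1*(-927)) = 2*((12 + W) + 927) = 2*(939 + W) = 1878 + 2*W)
G = -279004 (G = -278153 - 851 = -279004)
g(-216 - w(13), -309/(-1009)) + G = (1878 + 2*(-216 - 13*(1 + 13))) - 279004 = (1878 + 2*(-216 - 13*14)) - 279004 = (1878 + 2*(-216 - 1*182)) - 279004 = (1878 + 2*(-216 - 182)) - 279004 = (1878 + 2*(-398)) - 279004 = (1878 - 796) - 279004 = 1082 - 279004 = -277922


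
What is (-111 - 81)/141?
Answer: -64/47 ≈ -1.3617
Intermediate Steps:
(-111 - 81)/141 = (1/141)*(-192) = -64/47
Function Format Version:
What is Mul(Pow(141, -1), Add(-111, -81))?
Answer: Rational(-64, 47) ≈ -1.3617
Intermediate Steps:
Mul(Pow(141, -1), Add(-111, -81)) = Mul(Rational(1, 141), -192) = Rational(-64, 47)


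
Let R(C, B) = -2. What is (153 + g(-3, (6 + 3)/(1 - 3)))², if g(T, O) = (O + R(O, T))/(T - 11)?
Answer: 18464209/784 ≈ 23551.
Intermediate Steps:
g(T, O) = (-2 + O)/(-11 + T) (g(T, O) = (O - 2)/(T - 11) = (-2 + O)/(-11 + T))
(153 + g(-3, (6 + 3)/(1 - 3)))² = (153 + (-2 + (6 + 3)/(1 - 3))/(-11 - 3))² = (153 + (-2 + 9/(-2))/(-14))² = (153 - (-2 + 9*(-½))/14)² = (153 - (-2 - 9/2)/14)² = (153 - 1/14*(-13/2))² = (153 + 13/28)² = (4297/28)² = 18464209/784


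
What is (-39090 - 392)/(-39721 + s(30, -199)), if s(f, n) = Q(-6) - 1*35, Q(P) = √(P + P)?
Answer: 6884414/6932191 + 1039*I*√3/20796573 ≈ 0.99311 + 8.6533e-5*I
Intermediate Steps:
Q(P) = √2*√P (Q(P) = √(2*P) = √2*√P)
s(f, n) = -35 + 2*I*√3 (s(f, n) = √2*√(-6) - 1*35 = √2*(I*√6) - 35 = 2*I*√3 - 35 = -35 + 2*I*√3)
(-39090 - 392)/(-39721 + s(30, -199)) = (-39090 - 392)/(-39721 + (-35 + 2*I*√3)) = -39482/(-39756 + 2*I*√3)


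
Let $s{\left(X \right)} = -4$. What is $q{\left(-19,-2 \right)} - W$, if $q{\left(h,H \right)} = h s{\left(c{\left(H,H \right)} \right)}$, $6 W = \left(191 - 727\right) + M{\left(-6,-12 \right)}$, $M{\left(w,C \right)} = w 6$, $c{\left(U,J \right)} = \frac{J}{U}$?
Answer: $\frac{514}{3} \approx 171.33$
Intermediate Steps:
$M{\left(w,C \right)} = 6 w$
$W = - \frac{286}{3}$ ($W = \frac{\left(191 - 727\right) + 6 \left(-6\right)}{6} = \frac{-536 - 36}{6} = \frac{1}{6} \left(-572\right) = - \frac{286}{3} \approx -95.333$)
$q{\left(h,H \right)} = - 4 h$ ($q{\left(h,H \right)} = h \left(-4\right) = - 4 h$)
$q{\left(-19,-2 \right)} - W = \left(-4\right) \left(-19\right) - - \frac{286}{3} = 76 + \frac{286}{3} = \frac{514}{3}$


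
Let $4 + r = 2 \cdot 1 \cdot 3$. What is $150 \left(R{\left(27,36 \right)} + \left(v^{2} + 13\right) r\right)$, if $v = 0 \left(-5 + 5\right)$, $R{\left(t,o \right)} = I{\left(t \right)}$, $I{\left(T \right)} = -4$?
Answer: $3300$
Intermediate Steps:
$R{\left(t,o \right)} = -4$
$r = 2$ ($r = -4 + 2 \cdot 1 \cdot 3 = -4 + 2 \cdot 3 = -4 + 6 = 2$)
$v = 0$ ($v = 0 \cdot 0 = 0$)
$150 \left(R{\left(27,36 \right)} + \left(v^{2} + 13\right) r\right) = 150 \left(-4 + \left(0^{2} + 13\right) 2\right) = 150 \left(-4 + \left(0 + 13\right) 2\right) = 150 \left(-4 + 13 \cdot 2\right) = 150 \left(-4 + 26\right) = 150 \cdot 22 = 3300$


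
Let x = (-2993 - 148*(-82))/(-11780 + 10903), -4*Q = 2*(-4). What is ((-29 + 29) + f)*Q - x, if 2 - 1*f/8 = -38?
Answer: 570423/877 ≈ 650.43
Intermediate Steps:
f = 320 (f = 16 - 8*(-38) = 16 + 304 = 320)
Q = 2 (Q = -(-4)/2 = -¼*(-8) = 2)
x = -9143/877 (x = (-2993 + 12136)/(-877) = 9143*(-1/877) = -9143/877 ≈ -10.425)
((-29 + 29) + f)*Q - x = ((-29 + 29) + 320)*2 - 1*(-9143/877) = (0 + 320)*2 + 9143/877 = 320*2 + 9143/877 = 640 + 9143/877 = 570423/877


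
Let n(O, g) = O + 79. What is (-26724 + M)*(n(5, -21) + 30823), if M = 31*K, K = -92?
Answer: -914105432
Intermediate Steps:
n(O, g) = 79 + O
M = -2852 (M = 31*(-92) = -2852)
(-26724 + M)*(n(5, -21) + 30823) = (-26724 - 2852)*((79 + 5) + 30823) = -29576*(84 + 30823) = -29576*30907 = -914105432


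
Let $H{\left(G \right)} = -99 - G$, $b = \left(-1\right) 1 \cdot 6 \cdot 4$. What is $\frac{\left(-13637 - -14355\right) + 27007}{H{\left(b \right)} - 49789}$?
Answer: $- \frac{27725}{49864} \approx -0.55601$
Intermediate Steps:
$b = -24$ ($b = \left(-1\right) 6 \cdot 4 = \left(-6\right) 4 = -24$)
$\frac{\left(-13637 - -14355\right) + 27007}{H{\left(b \right)} - 49789} = \frac{\left(-13637 - -14355\right) + 27007}{\left(-99 - -24\right) - 49789} = \frac{\left(-13637 + 14355\right) + 27007}{\left(-99 + 24\right) - 49789} = \frac{718 + 27007}{-75 - 49789} = \frac{27725}{-49864} = 27725 \left(- \frac{1}{49864}\right) = - \frac{27725}{49864}$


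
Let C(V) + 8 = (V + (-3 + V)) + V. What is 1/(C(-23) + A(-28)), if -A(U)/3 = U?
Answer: 1/4 ≈ 0.25000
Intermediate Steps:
C(V) = -11 + 3*V (C(V) = -8 + ((V + (-3 + V)) + V) = -8 + ((-3 + 2*V) + V) = -8 + (-3 + 3*V) = -11 + 3*V)
A(U) = -3*U
1/(C(-23) + A(-28)) = 1/((-11 + 3*(-23)) - 3*(-28)) = 1/((-11 - 69) + 84) = 1/(-80 + 84) = 1/4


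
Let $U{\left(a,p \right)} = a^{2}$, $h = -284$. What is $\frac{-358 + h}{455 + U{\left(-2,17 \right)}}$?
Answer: $- \frac{214}{153} \approx -1.3987$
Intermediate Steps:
$\frac{-358 + h}{455 + U{\left(-2,17 \right)}} = \frac{-358 - 284}{455 + \left(-2\right)^{2}} = - \frac{642}{455 + 4} = - \frac{642}{459} = \left(-642\right) \frac{1}{459} = - \frac{214}{153}$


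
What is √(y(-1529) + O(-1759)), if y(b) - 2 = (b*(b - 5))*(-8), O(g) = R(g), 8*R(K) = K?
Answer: I*√300225694/4 ≈ 4331.8*I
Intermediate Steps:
R(K) = K/8
O(g) = g/8
y(b) = 2 - 8*b*(-5 + b) (y(b) = 2 + (b*(b - 5))*(-8) = 2 + (b*(-5 + b))*(-8) = 2 - 8*b*(-5 + b))
√(y(-1529) + O(-1759)) = √((2 - 8*(-1529)² + 40*(-1529)) + (⅛)*(-1759)) = √((2 - 8*2337841 - 61160) - 1759/8) = √((2 - 18702728 - 61160) - 1759/8) = √(-18763886 - 1759/8) = √(-150112847/8) = I*√300225694/4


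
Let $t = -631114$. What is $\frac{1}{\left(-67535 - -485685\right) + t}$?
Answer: $- \frac{1}{212964} \approx -4.6956 \cdot 10^{-6}$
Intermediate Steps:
$\frac{1}{\left(-67535 - -485685\right) + t} = \frac{1}{\left(-67535 - -485685\right) - 631114} = \frac{1}{\left(-67535 + 485685\right) - 631114} = \frac{1}{418150 - 631114} = \frac{1}{-212964} = - \frac{1}{212964}$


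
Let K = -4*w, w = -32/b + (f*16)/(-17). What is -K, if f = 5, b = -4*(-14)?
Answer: -2512/119 ≈ -21.109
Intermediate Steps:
b = 56
w = -628/119 (w = -32/56 + (5*16)/(-17) = -32*1/56 + 80*(-1/17) = -4/7 - 80/17 = -628/119 ≈ -5.2773)
K = 2512/119 (K = -4*(-628/119) = 2512/119 ≈ 21.109)
-K = -1*2512/119 = -2512/119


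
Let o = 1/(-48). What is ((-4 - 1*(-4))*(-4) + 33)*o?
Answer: -11/16 ≈ -0.68750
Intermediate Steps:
o = -1/48 ≈ -0.020833
((-4 - 1*(-4))*(-4) + 33)*o = ((-4 - 1*(-4))*(-4) + 33)*(-1/48) = ((-4 + 4)*(-4) + 33)*(-1/48) = (0*(-4) + 33)*(-1/48) = (0 + 33)*(-1/48) = 33*(-1/48) = -11/16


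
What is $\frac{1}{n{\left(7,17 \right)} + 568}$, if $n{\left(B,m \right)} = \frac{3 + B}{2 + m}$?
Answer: $\frac{19}{10802} \approx 0.0017589$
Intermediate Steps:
$n{\left(B,m \right)} = \frac{3 + B}{2 + m}$
$\frac{1}{n{\left(7,17 \right)} + 568} = \frac{1}{\frac{3 + 7}{2 + 17} + 568} = \frac{1}{\frac{1}{19} \cdot 10 + 568} = \frac{1}{\frac{10}{19} + 568} = \frac{1}{\frac{10802}{19}} = \frac{19}{10802}$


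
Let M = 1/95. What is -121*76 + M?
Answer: -873619/95 ≈ -9196.0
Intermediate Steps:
M = 1/95 ≈ 0.010526
-121*76 + M = -121*76 + 1/95 = -9196 + 1/95 = -873619/95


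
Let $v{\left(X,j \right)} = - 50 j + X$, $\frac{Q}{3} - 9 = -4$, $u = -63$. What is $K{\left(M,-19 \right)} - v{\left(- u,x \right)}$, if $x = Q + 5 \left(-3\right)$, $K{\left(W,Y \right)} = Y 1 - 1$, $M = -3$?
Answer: $-83$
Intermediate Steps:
$Q = 15$ ($Q = 27 + 3 \left(-4\right) = 27 - 12 = 15$)
$K{\left(W,Y \right)} = -1 + Y$ ($K{\left(W,Y \right)} = Y - 1 = -1 + Y$)
$x = 0$ ($x = 15 + 5 \left(-3\right) = 15 - 15 = 0$)
$v{\left(X,j \right)} = X - 50 j$
$K{\left(M,-19 \right)} - v{\left(- u,x \right)} = \left(-1 - 19\right) - \left(\left(-1\right) \left(-63\right) - 0\right) = -20 - \left(63 + 0\right) = -20 - 63 = -83$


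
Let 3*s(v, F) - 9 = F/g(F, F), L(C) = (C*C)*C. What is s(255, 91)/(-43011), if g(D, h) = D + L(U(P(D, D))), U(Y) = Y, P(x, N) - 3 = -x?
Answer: -6132338/87920634573 ≈ -6.9749e-5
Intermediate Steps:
P(x, N) = 3 - x
L(C) = C³ (L(C) = C²*C = C³)
g(D, h) = D + (3 - D)³
s(v, F) = 3 + F/(3*(F - (-3 + F)³)) (s(v, F) = 3 + (F/(F - (-3 + F)³))/3 = 3 + F/(3*(F - (-3 + F)³)))
s(255, 91)/(-43011) = ((-3*(-3 + 91)³ + (10/3)*91)/(91 - (-3 + 91)³))/(-43011) = ((-3*88³ + 910/3)/(91 - 1*88³))*(-1/43011) = ((-3*681472 + 910/3)/(91 - 1*681472))*(-1/43011) = ((-2044416 + 910/3)/(91 - 681472))*(-1/43011) = (-6132338/3/(-681381))*(-1/43011) = -1/681381*(-6132338/3)*(-1/43011) = (6132338/2044143)*(-1/43011) = -6132338/87920634573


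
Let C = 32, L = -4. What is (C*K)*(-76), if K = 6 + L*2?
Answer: 4864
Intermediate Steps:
K = -2 (K = 6 - 4*2 = 6 - 8 = -2)
(C*K)*(-76) = (32*(-2))*(-76) = -64*(-76) = 4864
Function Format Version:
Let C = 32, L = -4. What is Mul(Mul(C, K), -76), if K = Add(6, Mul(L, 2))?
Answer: 4864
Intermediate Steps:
K = -2 (K = Add(6, Mul(-4, 2)) = Add(6, -8) = -2)
Mul(Mul(C, K), -76) = Mul(Mul(32, -2), -76) = Mul(-64, -76) = 4864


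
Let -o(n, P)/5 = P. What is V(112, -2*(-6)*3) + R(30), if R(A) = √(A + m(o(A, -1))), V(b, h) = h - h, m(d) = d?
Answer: √35 ≈ 5.9161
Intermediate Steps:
o(n, P) = -5*P
V(b, h) = 0
R(A) = √(5 + A) (R(A) = √(A - 5*(-1)) = √(A + 5) = √(5 + A))
V(112, -2*(-6)*3) + R(30) = 0 + √(5 + 30) = 0 + √35 = √35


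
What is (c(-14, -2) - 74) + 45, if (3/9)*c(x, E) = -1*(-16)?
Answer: 19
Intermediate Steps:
c(x, E) = 48 (c(x, E) = 3*(-1*(-16)) = 3*16 = 48)
(c(-14, -2) - 74) + 45 = (48 - 74) + 45 = -26 + 45 = 19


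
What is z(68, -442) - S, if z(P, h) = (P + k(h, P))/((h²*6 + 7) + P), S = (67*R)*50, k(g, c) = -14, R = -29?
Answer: 4217961552/43417 ≈ 97150.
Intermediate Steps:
S = -97150 (S = (67*(-29))*50 = -1943*50 = -97150)
z(P, h) = (-14 + P)/(7 + P + 6*h²) (z(P, h) = (P - 14)/((h²*6 + 7) + P) = (-14 + P)/((6*h² + 7) + P) = (-14 + P)/((7 + 6*h²) + P) = (-14 + P)/(7 + P + 6*h²))
z(68, -442) - S = (-14 + 68)/(7 + 68 + 6*(-442)²) - 1*(-97150) = 54/(7 + 68 + 6*195364) + 97150 = 54/(7 + 68 + 1172184) + 97150 = 54/1172259 + 97150 = (1/1172259)*54 + 97150 = 2/43417 + 97150 = 4217961552/43417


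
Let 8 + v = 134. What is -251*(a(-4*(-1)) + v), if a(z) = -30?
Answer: -24096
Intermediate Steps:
v = 126 (v = -8 + 134 = 126)
-251*(a(-4*(-1)) + v) = -251*(-30 + 126) = -251*96 = -24096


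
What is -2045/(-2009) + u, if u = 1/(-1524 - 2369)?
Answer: 7959176/7821037 ≈ 1.0177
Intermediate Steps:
u = -1/3893 (u = 1/(-3893) = -1/3893 ≈ -0.00025687)
-2045/(-2009) + u = -2045/(-2009) - 1/3893 = -2045*(-1/2009) - 1/3893 = 2045/2009 - 1/3893 = 7959176/7821037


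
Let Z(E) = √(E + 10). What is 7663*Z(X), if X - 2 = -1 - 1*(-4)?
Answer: 7663*√15 ≈ 29679.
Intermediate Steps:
X = 5 (X = 2 + (-1 - 1*(-4)) = 2 + (-1 + 4) = 2 + 3 = 5)
Z(E) = √(10 + E)
7663*Z(X) = 7663*√(10 + 5) = 7663*√15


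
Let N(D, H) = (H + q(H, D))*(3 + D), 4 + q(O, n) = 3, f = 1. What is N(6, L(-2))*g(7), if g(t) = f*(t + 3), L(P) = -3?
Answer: -360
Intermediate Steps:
q(O, n) = -1 (q(O, n) = -4 + 3 = -1)
N(D, H) = (-1 + H)*(3 + D) (N(D, H) = (H - 1)*(3 + D) = (-1 + H)*(3 + D))
g(t) = 3 + t (g(t) = 1*(t + 3) = 1*(3 + t) = 3 + t)
N(6, L(-2))*g(7) = (-3 - 1*6 + 3*(-3) + 6*(-3))*(3 + 7) = (-3 - 6 - 9 - 18)*10 = -36*10 = -360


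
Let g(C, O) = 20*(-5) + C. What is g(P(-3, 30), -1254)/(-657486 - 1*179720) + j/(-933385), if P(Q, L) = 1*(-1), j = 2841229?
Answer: -2378599694289/781435522310 ≈ -3.0439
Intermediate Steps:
P(Q, L) = -1
g(C, O) = -100 + C
g(P(-3, 30), -1254)/(-657486 - 1*179720) + j/(-933385) = (-100 - 1)/(-657486 - 1*179720) + 2841229/(-933385) = -101/(-657486 - 179720) + 2841229*(-1/933385) = -101/(-837206) - 2841229/933385 = -101*(-1/837206) - 2841229/933385 = 101/837206 - 2841229/933385 = -2378599694289/781435522310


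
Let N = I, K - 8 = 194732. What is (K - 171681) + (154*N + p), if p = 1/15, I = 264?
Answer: 955726/15 ≈ 63715.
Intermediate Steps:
K = 194740 (K = 8 + 194732 = 194740)
p = 1/15 ≈ 0.066667
N = 264
(K - 171681) + (154*N + p) = (194740 - 171681) + (154*264 + 1/15) = 23059 + (40656 + 1/15) = 23059 + 609841/15 = 955726/15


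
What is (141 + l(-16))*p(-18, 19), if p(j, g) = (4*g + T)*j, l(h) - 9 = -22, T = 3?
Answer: -182016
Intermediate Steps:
l(h) = -13 (l(h) = 9 - 22 = -13)
p(j, g) = j*(3 + 4*g) (p(j, g) = (4*g + 3)*j = (3 + 4*g)*j = j*(3 + 4*g))
(141 + l(-16))*p(-18, 19) = (141 - 13)*(-18*(3 + 4*19)) = 128*(-18*(3 + 76)) = 128*(-18*79) = 128*(-1422) = -182016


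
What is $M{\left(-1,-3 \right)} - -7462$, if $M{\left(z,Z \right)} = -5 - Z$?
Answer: $7460$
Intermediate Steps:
$M{\left(-1,-3 \right)} - -7462 = \left(-5 - -3\right) - -7462 = \left(-5 + 3\right) + 7462 = -2 + 7462 = 7460$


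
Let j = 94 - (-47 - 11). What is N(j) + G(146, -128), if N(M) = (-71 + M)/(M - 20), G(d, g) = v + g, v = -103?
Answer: -10137/44 ≈ -230.39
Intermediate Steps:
G(d, g) = -103 + g
j = 152 (j = 94 - 1*(-58) = 94 + 58 = 152)
N(M) = (-71 + M)/(-20 + M)
N(j) + G(146, -128) = (-71 + 152)/(-20 + 152) + (-103 - 128) = 81/132 - 231 = (1/132)*81 - 231 = 27/44 - 231 = -10137/44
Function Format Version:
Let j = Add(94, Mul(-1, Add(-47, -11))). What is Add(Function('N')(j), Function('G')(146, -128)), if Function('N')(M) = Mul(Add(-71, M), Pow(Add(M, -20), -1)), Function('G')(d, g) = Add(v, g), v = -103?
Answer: Rational(-10137, 44) ≈ -230.39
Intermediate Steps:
Function('G')(d, g) = Add(-103, g)
j = 152 (j = Add(94, Mul(-1, -58)) = Add(94, 58) = 152)
Function('N')(M) = Mul(Pow(Add(-20, M), -1), Add(-71, M)) (Function('N')(M) = Mul(Add(-71, M), Pow(Add(-20, M), -1)) = Mul(Pow(Add(-20, M), -1), Add(-71, M)))
Add(Function('N')(j), Function('G')(146, -128)) = Add(Mul(Pow(Add(-20, 152), -1), Add(-71, 152)), Add(-103, -128)) = Add(Mul(Pow(132, -1), 81), -231) = Add(Mul(Rational(1, 132), 81), -231) = Add(Rational(27, 44), -231) = Rational(-10137, 44)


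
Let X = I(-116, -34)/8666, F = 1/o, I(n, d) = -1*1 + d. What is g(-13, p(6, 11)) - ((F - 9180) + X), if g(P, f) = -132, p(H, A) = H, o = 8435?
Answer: 94484052377/10442530 ≈ 9048.0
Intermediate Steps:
I(n, d) = -1 + d
F = 1/8435 ≈ 0.00011855
X = -5/1238 (X = (-1 - 34)/8666 = -35*1/8666 = -5/1238 ≈ -0.0040388)
g(-13, p(6, 11)) - ((F - 9180) + X) = -132 - ((1/8435 - 9180) - 5/1238) = -132 - (-77433299/8435 - 5/1238) = -132 - 1*(-95862466337/10442530) = -132 + 95862466337/10442530 = 94484052377/10442530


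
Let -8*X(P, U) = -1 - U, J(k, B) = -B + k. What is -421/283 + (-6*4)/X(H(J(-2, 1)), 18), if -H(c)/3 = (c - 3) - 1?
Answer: -62335/5377 ≈ -11.593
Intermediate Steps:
J(k, B) = k - B
H(c) = 12 - 3*c (H(c) = -3*((c - 3) - 1) = -3*((-3 + c) - 1) = -3*(-4 + c) = 12 - 3*c)
X(P, U) = 1/8 + U/8 (X(P, U) = -(-1 - U)/8 = 1/8 + U/8)
-421/283 + (-6*4)/X(H(J(-2, 1)), 18) = -421/283 + (-6*4)/(1/8 + (1/8)*18) = -421*1/283 - 24/(1/8 + 9/4) = -421/283 - 24/19/8 = -421/283 - 24*8/19 = -421/283 - 192/19 = -62335/5377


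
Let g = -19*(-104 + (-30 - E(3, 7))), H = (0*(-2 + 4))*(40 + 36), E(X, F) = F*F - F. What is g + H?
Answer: 3344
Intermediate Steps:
E(X, F) = F**2 - F
H = 0 (H = (0*2)*76 = 0*76 = 0)
g = 3344 (g = -19*(-104 + (-30 - 7*(-1 + 7))) = -19*(-104 + (-30 - 7*6)) = -19*(-104 + (-30 - 1*42)) = -19*(-104 + (-30 - 42)) = -19*(-104 - 72) = -19*(-176) = 3344)
g + H = 3344 + 0 = 3344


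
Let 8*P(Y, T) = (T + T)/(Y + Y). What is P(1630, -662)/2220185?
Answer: -331/14475606200 ≈ -2.2866e-8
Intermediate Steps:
P(Y, T) = T/(8*Y) (P(Y, T) = ((T + T)/(Y + Y))/8 = ((2*T)/((2*Y)))/8 = ((2*T)*(1/(2*Y)))/8 = (T/Y)/8 = T/(8*Y))
P(1630, -662)/2220185 = ((⅛)*(-662)/1630)/2220185 = ((⅛)*(-662)*(1/1630))*(1/2220185) = -331/6520*1/2220185 = -331/14475606200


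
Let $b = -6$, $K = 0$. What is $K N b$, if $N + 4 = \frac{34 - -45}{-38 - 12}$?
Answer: $0$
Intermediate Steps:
$N = - \frac{279}{50}$ ($N = -4 + \frac{34 - -45}{-38 - 12} = -4 + \frac{34 + 45}{-50} = -4 + 79 \left(- \frac{1}{50}\right) = -4 - \frac{79}{50} = - \frac{279}{50} \approx -5.58$)
$K N b = 0 \left(- \frac{279}{50}\right) \left(-6\right) = 0 \left(-6\right) = 0$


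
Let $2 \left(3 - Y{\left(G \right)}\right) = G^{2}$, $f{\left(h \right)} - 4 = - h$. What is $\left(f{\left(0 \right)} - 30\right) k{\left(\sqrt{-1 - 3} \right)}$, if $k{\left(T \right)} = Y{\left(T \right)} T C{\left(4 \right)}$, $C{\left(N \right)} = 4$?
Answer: $- 1040 i \approx - 1040.0 i$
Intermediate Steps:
$f{\left(h \right)} = 4 - h$
$Y{\left(G \right)} = 3 - \frac{G^{2}}{2}$
$k{\left(T \right)} = 4 T \left(3 - \frac{T^{2}}{2}\right)$ ($k{\left(T \right)} = \left(3 - \frac{T^{2}}{2}\right) T 4 = T \left(3 - \frac{T^{2}}{2}\right) 4 = 4 T \left(3 - \frac{T^{2}}{2}\right)$)
$\left(f{\left(0 \right)} - 30\right) k{\left(\sqrt{-1 - 3} \right)} = \left(\left(4 - 0\right) - 30\right) 2 \sqrt{-1 - 3} \left(6 - \left(\sqrt{-1 - 3}\right)^{2}\right) = \left(\left(4 + 0\right) - 30\right) 2 \sqrt{-4} \left(6 - \left(\sqrt{-4}\right)^{2}\right) = \left(4 - 30\right) 2 \cdot 2 i \left(6 - \left(2 i\right)^{2}\right) = - 26 \cdot 2 \cdot 2 i \left(6 - -4\right) = - 26 \cdot 2 \cdot 2 i \left(6 + 4\right) = - 26 \cdot 2 \cdot 2 i 10 = - 26 \cdot 40 i = - 1040 i$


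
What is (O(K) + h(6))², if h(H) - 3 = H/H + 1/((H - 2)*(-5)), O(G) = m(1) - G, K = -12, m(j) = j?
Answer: 114921/400 ≈ 287.30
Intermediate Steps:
O(G) = 1 - G
h(H) = 4 - 1/(5*(-2 + H)) (h(H) = 3 + (H/H + 1/((H - 2)*(-5))) = 3 + (1 - ⅕/(-2 + H)) = 3 + (1 - 1/(5*(-2 + H))) = 4 - 1/(5*(-2 + H)))
(O(K) + h(6))² = ((1 - 1*(-12)) + (-41 + 20*6)/(5*(-2 + 6)))² = ((1 + 12) + (⅕)*(-41 + 120)/4)² = (13 + (⅕)*(¼)*79)² = (13 + 79/20)² = (339/20)² = 114921/400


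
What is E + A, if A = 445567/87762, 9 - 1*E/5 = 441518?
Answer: -193738118723/87762 ≈ -2.2075e+6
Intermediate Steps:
E = -2207545 (E = 45 - 5*441518 = 45 - 2207590 = -2207545)
A = 445567/87762 (A = 445567*(1/87762) = 445567/87762 ≈ 5.0770)
E + A = -2207545 + 445567/87762 = -193738118723/87762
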